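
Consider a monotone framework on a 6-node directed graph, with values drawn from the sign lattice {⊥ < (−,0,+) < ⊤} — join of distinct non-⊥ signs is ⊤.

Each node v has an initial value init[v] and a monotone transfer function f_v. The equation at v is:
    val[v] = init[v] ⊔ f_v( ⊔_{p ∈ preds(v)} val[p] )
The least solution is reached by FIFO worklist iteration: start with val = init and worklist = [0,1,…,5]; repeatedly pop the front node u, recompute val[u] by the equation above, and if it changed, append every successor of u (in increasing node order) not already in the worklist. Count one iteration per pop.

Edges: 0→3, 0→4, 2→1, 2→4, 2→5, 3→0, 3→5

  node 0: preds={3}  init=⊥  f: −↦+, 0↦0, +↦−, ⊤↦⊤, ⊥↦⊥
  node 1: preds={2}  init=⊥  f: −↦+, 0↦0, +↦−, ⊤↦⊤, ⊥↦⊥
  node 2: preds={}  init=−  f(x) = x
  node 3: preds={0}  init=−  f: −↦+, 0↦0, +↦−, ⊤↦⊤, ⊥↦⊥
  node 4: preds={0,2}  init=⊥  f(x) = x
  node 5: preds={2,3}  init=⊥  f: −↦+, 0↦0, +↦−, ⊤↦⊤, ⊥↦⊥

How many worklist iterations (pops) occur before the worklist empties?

Worklist (6 pops):
  #1 pop 0: in=− → + (was ⊥); enqueue []
  #2 pop 1: in=− → + (was ⊥); enqueue []
  #3 pop 2: in=⊥ → − (no change)
  #4 pop 3: in=+ → − (no change)
  #5 pop 4: in=⊤ → ⊤ (was ⊥); enqueue []
  #6 pop 5: in=− → + (was ⊥); enqueue []

Fixpoint:
  val[0] = +
  val[1] = +
  val[2] = −
  val[3] = −
  val[4] = ⊤
  val[5] = +

6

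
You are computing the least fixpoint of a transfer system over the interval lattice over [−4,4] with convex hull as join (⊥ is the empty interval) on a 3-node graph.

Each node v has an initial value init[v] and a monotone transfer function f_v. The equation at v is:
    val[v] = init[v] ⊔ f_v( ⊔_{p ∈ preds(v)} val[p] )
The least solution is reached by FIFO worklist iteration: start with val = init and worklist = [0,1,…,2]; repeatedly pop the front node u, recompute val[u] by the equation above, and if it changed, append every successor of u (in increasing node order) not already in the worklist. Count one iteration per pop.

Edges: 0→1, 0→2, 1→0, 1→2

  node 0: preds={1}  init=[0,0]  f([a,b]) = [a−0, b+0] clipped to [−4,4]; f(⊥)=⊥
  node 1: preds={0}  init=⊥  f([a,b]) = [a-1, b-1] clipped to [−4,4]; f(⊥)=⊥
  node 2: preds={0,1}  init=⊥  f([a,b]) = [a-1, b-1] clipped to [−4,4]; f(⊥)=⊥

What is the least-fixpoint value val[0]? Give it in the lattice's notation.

Iteration log — 15 steps:
  step 1. node 0  ⊔preds=⊥  new=[0,0]  stable
  step 2. node 1  ⊔preds=[0,0]  new=[-1,-1]  old=⊥  +wl: 0
  step 3. node 2  ⊔preds=[-1,0]  new=[-2,-1]  old=⊥  +wl: 
  step 4. node 0  ⊔preds=[-1,-1]  new=[-1,0]  old=[0,0]  +wl: 1,2
  step 5. node 1  ⊔preds=[-1,0]  new=[-2,-1]  old=[-1,-1]  +wl: 0
  step 6. node 2  ⊔preds=[-2,0]  new=[-3,-1]  old=[-2,-1]  +wl: 
  step 7. node 0  ⊔preds=[-2,-1]  new=[-2,0]  old=[-1,0]  +wl: 1,2
  step 8. node 1  ⊔preds=[-2,0]  new=[-3,-1]  old=[-2,-1]  +wl: 0
  step 9. node 2  ⊔preds=[-3,0]  new=[-4,-1]  old=[-3,-1]  +wl: 
  step 10. node 0  ⊔preds=[-3,-1]  new=[-3,0]  old=[-2,0]  +wl: 1,2
  step 11. node 1  ⊔preds=[-3,0]  new=[-4,-1]  old=[-3,-1]  +wl: 0
  step 12. node 2  ⊔preds=[-4,0]  new=[-4,-1]  stable
  step 13. node 0  ⊔preds=[-4,-1]  new=[-4,0]  old=[-3,0]  +wl: 1,2
  step 14. node 1  ⊔preds=[-4,0]  new=[-4,-1]  stable
  step 15. node 2  ⊔preds=[-4,0]  new=[-4,-1]  stable

Least fixpoint reached:
  node 0: [-4,0]
  node 1: [-4,-1]
  node 2: [-4,-1]

[-4,0]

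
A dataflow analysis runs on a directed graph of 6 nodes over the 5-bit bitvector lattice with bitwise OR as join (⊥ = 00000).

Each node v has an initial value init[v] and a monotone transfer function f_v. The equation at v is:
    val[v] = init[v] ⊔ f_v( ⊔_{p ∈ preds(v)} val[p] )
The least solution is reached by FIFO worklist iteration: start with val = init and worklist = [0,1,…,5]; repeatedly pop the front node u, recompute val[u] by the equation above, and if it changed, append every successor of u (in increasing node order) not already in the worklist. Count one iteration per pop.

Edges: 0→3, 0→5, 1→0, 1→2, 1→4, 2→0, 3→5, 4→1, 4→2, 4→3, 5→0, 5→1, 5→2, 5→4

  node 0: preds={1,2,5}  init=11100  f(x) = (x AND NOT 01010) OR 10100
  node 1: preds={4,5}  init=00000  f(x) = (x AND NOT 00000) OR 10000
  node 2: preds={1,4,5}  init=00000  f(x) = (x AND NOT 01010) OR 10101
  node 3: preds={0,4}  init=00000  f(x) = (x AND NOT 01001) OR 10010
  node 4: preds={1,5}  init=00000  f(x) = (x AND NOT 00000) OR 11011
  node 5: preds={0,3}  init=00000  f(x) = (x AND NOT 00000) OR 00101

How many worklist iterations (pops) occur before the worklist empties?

16

Trace (16 dequeues):
  [1] u=0 | in 00000 | out 11100 | ==
  [2] u=1 | in 00000 | out 10000 | prev 00000 | push {0}
  [3] u=2 | in 10000 | out 10101 | prev 00000 | push {}
  [4] u=3 | in 11100 | out 10110 | prev 00000 | push {}
  [5] u=4 | in 10000 | out 11011 | prev 00000 | push {1,2,3}
  [6] u=5 | in 11110 | out 11111 | prev 00000 | push {4}
  [7] u=0 | in 11111 | out 11101 | prev 11100 | push {5}
  [8] u=1 | in 11111 | out 11111 | prev 10000 | push {0}
  [9] u=2 | in 11111 | out 10101 | ==
  [10] u=3 | in 11111 | out 10110 | ==
  [11] u=4 | in 11111 | out 11111 | prev 11011 | push {1,2,3}
  [12] u=5 | in 11111 | out 11111 | ==
  [13] u=0 | in 11111 | out 11101 | ==
  [14] u=1 | in 11111 | out 11111 | ==
  [15] u=2 | in 11111 | out 10101 | ==
  [16] u=3 | in 11111 | out 10110 | ==

Converged values:
  [0] 11101
  [1] 11111
  [2] 10101
  [3] 10110
  [4] 11111
  [5] 11111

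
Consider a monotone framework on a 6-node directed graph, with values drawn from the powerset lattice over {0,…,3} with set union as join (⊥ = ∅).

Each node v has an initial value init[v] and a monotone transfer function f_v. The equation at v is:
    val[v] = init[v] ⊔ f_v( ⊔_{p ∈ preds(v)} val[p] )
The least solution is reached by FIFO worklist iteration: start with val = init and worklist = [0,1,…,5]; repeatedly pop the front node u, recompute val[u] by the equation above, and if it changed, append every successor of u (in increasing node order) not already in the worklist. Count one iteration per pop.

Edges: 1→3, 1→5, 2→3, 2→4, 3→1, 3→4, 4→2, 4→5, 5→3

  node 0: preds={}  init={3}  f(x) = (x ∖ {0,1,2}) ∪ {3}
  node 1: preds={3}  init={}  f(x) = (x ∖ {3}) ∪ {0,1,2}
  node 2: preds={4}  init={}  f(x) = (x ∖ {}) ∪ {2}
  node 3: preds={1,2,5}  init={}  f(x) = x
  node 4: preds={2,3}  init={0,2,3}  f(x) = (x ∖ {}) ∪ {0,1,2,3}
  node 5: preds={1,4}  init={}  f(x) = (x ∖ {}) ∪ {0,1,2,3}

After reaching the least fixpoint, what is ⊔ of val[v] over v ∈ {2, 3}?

{0,1,2,3}

Iteration log — 10 steps:
  step 1. node 0  ⊔preds={}  new={3}  stable
  step 2. node 1  ⊔preds={}  new={0,1,2}  old={}  +wl: 
  step 3. node 2  ⊔preds={0,2,3}  new={0,2,3}  old={}  +wl: 
  step 4. node 3  ⊔preds={0,1,2,3}  new={0,1,2,3}  old={}  +wl: 1
  step 5. node 4  ⊔preds={0,1,2,3}  new={0,1,2,3}  old={0,2,3}  +wl: 2
  step 6. node 5  ⊔preds={0,1,2,3}  new={0,1,2,3}  old={}  +wl: 3
  step 7. node 1  ⊔preds={0,1,2,3}  new={0,1,2}  stable
  step 8. node 2  ⊔preds={0,1,2,3}  new={0,1,2,3}  old={0,2,3}  +wl: 4
  step 9. node 3  ⊔preds={0,1,2,3}  new={0,1,2,3}  stable
  step 10. node 4  ⊔preds={0,1,2,3}  new={0,1,2,3}  stable

Least fixpoint reached:
  node 0: {3}
  node 1: {0,1,2}
  node 2: {0,1,2,3}
  node 3: {0,1,2,3}
  node 4: {0,1,2,3}
  node 5: {0,1,2,3}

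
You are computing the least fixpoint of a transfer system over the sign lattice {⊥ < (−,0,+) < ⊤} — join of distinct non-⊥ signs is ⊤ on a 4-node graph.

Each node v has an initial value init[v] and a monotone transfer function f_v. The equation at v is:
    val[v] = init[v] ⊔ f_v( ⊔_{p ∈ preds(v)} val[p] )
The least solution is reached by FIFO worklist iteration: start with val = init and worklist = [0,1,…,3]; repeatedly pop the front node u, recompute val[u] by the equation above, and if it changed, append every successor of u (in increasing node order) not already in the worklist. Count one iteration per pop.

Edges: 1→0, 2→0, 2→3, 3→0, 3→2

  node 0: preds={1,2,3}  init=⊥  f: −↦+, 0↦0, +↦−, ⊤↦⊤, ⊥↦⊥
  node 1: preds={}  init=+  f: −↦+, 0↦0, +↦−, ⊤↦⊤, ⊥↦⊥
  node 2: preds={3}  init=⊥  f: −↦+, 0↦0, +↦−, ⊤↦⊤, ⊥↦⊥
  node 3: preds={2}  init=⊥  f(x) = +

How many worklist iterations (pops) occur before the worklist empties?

Worklist (8 pops):
  #1 pop 0: in=+ → − (was ⊥); enqueue []
  #2 pop 1: in=⊥ → + (no change)
  #3 pop 2: in=⊥ → ⊥ (no change)
  #4 pop 3: in=⊥ → + (was ⊥); enqueue [0,2]
  #5 pop 0: in=+ → − (no change)
  #6 pop 2: in=+ → − (was ⊥); enqueue [0,3]
  #7 pop 0: in=⊤ → ⊤ (was −); enqueue []
  #8 pop 3: in=− → + (no change)

Fixpoint:
  val[0] = ⊤
  val[1] = +
  val[2] = −
  val[3] = +

8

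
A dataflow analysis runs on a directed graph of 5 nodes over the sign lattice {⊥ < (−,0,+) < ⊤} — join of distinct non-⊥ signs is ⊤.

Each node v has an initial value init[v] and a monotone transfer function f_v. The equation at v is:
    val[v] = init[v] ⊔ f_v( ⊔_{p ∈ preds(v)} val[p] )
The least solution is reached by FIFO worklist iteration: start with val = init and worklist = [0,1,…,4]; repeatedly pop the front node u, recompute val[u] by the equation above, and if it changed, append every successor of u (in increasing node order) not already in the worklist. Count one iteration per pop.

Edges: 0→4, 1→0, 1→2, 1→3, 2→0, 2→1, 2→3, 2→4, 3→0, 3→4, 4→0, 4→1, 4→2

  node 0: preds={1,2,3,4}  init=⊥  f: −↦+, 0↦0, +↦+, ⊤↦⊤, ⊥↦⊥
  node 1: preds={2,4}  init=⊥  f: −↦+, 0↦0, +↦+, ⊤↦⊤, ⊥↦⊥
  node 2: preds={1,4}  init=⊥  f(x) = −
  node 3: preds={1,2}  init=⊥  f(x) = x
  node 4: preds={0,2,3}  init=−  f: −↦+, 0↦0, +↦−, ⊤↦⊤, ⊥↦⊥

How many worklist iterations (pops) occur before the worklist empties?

11

Iteration log — 11 steps:
  step 1. node 0  ⊔preds=−  new=+  old=⊥  +wl: 
  step 2. node 1  ⊔preds=−  new=+  old=⊥  +wl: 0
  step 3. node 2  ⊔preds=⊤  new=−  old=⊥  +wl: 1
  step 4. node 3  ⊔preds=⊤  new=⊤  old=⊥  +wl: 
  step 5. node 4  ⊔preds=⊤  new=⊤  old=−  +wl: 2
  step 6. node 0  ⊔preds=⊤  new=⊤  old=+  +wl: 4
  step 7. node 1  ⊔preds=⊤  new=⊤  old=+  +wl: 0,3
  step 8. node 2  ⊔preds=⊤  new=−  stable
  step 9. node 4  ⊔preds=⊤  new=⊤  stable
  step 10. node 0  ⊔preds=⊤  new=⊤  stable
  step 11. node 3  ⊔preds=⊤  new=⊤  stable

Least fixpoint reached:
  node 0: ⊤
  node 1: ⊤
  node 2: −
  node 3: ⊤
  node 4: ⊤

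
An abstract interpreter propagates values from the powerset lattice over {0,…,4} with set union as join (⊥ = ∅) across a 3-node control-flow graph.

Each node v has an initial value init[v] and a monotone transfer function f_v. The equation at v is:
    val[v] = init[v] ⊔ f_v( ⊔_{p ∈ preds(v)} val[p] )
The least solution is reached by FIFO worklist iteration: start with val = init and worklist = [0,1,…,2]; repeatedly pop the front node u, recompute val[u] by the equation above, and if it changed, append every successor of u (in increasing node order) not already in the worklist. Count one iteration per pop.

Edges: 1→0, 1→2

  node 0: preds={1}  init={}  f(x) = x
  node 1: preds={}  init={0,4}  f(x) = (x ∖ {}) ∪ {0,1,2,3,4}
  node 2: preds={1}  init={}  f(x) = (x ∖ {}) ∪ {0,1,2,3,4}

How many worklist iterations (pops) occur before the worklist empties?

4

Worklist (4 pops):
  #1 pop 0: in={0,4} → {0,4} (was {}); enqueue []
  #2 pop 1: in={} → {0,1,2,3,4} (was {0,4}); enqueue [0]
  #3 pop 2: in={0,1,2,3,4} → {0,1,2,3,4} (was {}); enqueue []
  #4 pop 0: in={0,1,2,3,4} → {0,1,2,3,4} (was {0,4}); enqueue []

Fixpoint:
  val[0] = {0,1,2,3,4}
  val[1] = {0,1,2,3,4}
  val[2] = {0,1,2,3,4}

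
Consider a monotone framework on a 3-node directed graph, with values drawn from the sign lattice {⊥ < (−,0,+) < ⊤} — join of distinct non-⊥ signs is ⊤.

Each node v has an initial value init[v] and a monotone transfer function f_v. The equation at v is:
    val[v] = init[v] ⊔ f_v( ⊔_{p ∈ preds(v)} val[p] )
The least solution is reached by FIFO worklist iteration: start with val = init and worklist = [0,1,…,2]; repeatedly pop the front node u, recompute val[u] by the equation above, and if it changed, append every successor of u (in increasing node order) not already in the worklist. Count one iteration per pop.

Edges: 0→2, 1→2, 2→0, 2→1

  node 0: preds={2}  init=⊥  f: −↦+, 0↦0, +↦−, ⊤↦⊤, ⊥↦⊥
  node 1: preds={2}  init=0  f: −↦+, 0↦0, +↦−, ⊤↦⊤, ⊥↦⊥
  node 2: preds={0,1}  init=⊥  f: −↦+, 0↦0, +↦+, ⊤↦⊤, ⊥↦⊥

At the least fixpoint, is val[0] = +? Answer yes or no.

no

Trace (6 dequeues):
  [1] u=0 | in ⊥ | out ⊥ | ==
  [2] u=1 | in ⊥ | out 0 | ==
  [3] u=2 | in 0 | out 0 | prev ⊥ | push {0,1}
  [4] u=0 | in 0 | out 0 | prev ⊥ | push {2}
  [5] u=1 | in 0 | out 0 | ==
  [6] u=2 | in 0 | out 0 | ==

Converged values:
  [0] 0
  [1] 0
  [2] 0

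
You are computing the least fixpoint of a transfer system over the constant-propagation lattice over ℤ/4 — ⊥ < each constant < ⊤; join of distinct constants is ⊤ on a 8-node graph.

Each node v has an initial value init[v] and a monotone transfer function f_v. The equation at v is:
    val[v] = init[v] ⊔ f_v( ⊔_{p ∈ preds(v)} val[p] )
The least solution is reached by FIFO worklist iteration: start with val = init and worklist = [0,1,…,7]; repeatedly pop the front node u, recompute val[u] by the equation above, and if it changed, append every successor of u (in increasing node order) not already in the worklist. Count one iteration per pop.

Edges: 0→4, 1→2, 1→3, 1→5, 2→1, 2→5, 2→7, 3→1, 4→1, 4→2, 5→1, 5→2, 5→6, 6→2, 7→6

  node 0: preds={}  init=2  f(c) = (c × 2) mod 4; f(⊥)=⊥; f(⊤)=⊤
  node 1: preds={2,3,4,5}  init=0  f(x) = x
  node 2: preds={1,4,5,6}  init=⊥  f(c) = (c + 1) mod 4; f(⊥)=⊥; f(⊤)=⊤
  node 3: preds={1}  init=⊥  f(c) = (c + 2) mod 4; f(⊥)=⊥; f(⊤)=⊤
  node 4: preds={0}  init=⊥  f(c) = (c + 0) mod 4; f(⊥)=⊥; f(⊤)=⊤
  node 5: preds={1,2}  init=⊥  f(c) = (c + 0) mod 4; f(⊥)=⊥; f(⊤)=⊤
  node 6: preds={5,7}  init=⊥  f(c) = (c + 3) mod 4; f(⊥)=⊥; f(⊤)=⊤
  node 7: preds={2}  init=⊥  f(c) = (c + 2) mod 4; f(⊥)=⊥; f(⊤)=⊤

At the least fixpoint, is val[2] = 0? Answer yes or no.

Trace (16 dequeues):
  [1] u=0 | in ⊥ | out 2 | ==
  [2] u=1 | in ⊥ | out 0 | ==
  [3] u=2 | in 0 | out 1 | prev ⊥ | push {1}
  [4] u=3 | in 0 | out 2 | prev ⊥ | push {}
  [5] u=4 | in 2 | out 2 | prev ⊥ | push {2}
  [6] u=5 | in ⊤ | out ⊤ | prev ⊥ | push {}
  [7] u=6 | in ⊤ | out ⊤ | prev ⊥ | push {}
  [8] u=7 | in 1 | out 3 | prev ⊥ | push {6}
  [9] u=1 | in ⊤ | out ⊤ | prev 0 | push {3,5}
  [10] u=2 | in ⊤ | out ⊤ | prev 1 | push {1,7}
  [11] u=6 | in ⊤ | out ⊤ | ==
  [12] u=3 | in ⊤ | out ⊤ | prev 2 | push {}
  [13] u=5 | in ⊤ | out ⊤ | ==
  [14] u=1 | in ⊤ | out ⊤ | ==
  [15] u=7 | in ⊤ | out ⊤ | prev 3 | push {6}
  [16] u=6 | in ⊤ | out ⊤ | ==

Converged values:
  [0] 2
  [1] ⊤
  [2] ⊤
  [3] ⊤
  [4] 2
  [5] ⊤
  [6] ⊤
  [7] ⊤

no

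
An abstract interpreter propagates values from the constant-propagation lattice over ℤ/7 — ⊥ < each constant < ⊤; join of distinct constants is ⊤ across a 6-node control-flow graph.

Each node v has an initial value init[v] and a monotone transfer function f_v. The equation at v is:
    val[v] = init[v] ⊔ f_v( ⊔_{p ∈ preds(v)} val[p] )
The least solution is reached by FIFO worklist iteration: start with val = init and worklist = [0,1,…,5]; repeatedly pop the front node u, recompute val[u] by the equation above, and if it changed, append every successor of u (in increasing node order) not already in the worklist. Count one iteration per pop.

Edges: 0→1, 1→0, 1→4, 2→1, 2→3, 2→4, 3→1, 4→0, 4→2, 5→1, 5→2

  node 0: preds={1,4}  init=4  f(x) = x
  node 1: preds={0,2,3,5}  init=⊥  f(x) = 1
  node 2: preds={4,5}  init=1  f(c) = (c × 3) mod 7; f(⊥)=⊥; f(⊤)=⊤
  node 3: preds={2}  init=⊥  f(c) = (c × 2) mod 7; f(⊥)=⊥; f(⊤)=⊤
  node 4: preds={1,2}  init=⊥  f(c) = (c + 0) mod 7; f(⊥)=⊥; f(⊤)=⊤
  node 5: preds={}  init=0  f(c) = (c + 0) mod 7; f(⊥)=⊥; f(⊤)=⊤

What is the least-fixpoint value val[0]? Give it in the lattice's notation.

⊤

Iteration log — 9 steps:
  step 1. node 0  ⊔preds=⊥  new=4  stable
  step 2. node 1  ⊔preds=⊤  new=1  old=⊥  +wl: 0
  step 3. node 2  ⊔preds=0  new=⊤  old=1  +wl: 1
  step 4. node 3  ⊔preds=⊤  new=⊤  old=⊥  +wl: 
  step 5. node 4  ⊔preds=⊤  new=⊤  old=⊥  +wl: 2
  step 6. node 5  ⊔preds=⊥  new=0  stable
  step 7. node 0  ⊔preds=⊤  new=⊤  old=4  +wl: 
  step 8. node 1  ⊔preds=⊤  new=1  stable
  step 9. node 2  ⊔preds=⊤  new=⊤  stable

Least fixpoint reached:
  node 0: ⊤
  node 1: 1
  node 2: ⊤
  node 3: ⊤
  node 4: ⊤
  node 5: 0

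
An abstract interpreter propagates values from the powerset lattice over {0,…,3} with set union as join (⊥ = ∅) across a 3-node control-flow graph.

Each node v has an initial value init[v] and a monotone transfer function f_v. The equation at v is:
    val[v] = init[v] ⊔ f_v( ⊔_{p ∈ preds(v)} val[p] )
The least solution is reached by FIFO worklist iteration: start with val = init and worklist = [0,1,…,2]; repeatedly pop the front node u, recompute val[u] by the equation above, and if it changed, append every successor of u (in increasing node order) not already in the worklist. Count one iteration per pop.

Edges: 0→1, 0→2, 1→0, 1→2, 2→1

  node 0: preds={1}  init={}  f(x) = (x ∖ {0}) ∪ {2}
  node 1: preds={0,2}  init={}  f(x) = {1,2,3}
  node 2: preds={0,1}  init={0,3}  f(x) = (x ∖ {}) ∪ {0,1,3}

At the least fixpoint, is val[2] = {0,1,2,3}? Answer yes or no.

Worklist (6 pops):
  #1 pop 0: in={} → {2} (was {}); enqueue []
  #2 pop 1: in={0,2,3} → {1,2,3} (was {}); enqueue [0]
  #3 pop 2: in={1,2,3} → {0,1,2,3} (was {0,3}); enqueue [1]
  #4 pop 0: in={1,2,3} → {1,2,3} (was {2}); enqueue [2]
  #5 pop 1: in={0,1,2,3} → {1,2,3} (no change)
  #6 pop 2: in={1,2,3} → {0,1,2,3} (no change)

Fixpoint:
  val[0] = {1,2,3}
  val[1] = {1,2,3}
  val[2] = {0,1,2,3}

yes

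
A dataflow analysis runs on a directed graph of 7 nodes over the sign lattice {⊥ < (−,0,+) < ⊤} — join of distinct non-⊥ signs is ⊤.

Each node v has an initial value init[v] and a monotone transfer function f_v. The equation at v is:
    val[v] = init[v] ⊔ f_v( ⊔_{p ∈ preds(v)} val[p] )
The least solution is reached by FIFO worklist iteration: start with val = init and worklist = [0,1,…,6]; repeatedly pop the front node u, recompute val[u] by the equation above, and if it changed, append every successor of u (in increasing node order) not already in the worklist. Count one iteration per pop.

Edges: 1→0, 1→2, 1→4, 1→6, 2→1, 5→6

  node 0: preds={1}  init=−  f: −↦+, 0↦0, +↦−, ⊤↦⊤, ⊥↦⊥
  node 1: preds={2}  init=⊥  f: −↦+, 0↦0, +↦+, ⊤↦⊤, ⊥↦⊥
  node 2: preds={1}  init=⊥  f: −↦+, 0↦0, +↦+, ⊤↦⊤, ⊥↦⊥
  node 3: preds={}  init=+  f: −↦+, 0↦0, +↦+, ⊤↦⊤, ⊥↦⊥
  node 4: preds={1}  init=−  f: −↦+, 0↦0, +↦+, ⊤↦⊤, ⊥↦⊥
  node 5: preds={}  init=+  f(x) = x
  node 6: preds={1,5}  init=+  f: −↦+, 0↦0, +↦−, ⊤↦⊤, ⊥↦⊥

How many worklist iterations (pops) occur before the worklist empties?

Worklist (7 pops):
  #1 pop 0: in=⊥ → − (no change)
  #2 pop 1: in=⊥ → ⊥ (no change)
  #3 pop 2: in=⊥ → ⊥ (no change)
  #4 pop 3: in=⊥ → + (no change)
  #5 pop 4: in=⊥ → − (no change)
  #6 pop 5: in=⊥ → + (no change)
  #7 pop 6: in=+ → ⊤ (was +); enqueue []

Fixpoint:
  val[0] = −
  val[1] = ⊥
  val[2] = ⊥
  val[3] = +
  val[4] = −
  val[5] = +
  val[6] = ⊤

7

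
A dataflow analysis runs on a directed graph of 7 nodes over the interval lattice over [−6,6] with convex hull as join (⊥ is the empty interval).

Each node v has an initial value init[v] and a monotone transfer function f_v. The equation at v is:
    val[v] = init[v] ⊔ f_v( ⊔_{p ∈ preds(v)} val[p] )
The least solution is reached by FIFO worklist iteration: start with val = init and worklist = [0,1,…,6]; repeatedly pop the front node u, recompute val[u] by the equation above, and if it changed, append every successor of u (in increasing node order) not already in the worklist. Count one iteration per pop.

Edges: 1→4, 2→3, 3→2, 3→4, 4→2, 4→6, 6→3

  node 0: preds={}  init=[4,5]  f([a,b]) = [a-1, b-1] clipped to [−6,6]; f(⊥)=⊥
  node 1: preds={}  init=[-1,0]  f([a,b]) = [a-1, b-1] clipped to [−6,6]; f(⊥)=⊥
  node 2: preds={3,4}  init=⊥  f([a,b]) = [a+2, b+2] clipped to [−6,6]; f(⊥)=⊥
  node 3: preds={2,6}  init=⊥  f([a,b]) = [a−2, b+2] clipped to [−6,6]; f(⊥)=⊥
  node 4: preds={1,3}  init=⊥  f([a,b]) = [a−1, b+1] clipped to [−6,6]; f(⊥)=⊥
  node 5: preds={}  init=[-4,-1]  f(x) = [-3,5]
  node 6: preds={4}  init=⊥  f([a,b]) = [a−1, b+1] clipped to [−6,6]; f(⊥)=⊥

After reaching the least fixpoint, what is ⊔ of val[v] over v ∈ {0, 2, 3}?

Worklist (18 pops):
  #1 pop 0: in=⊥ → [4,5] (no change)
  #2 pop 1: in=⊥ → [-1,0] (no change)
  #3 pop 2: in=⊥ → ⊥ (no change)
  #4 pop 3: in=⊥ → ⊥ (no change)
  #5 pop 4: in=[-1,0] → [-2,1] (was ⊥); enqueue [2]
  #6 pop 5: in=⊥ → [-4,5] (was [-4,-1]); enqueue []
  #7 pop 6: in=[-2,1] → [-3,2] (was ⊥); enqueue [3]
  #8 pop 2: in=[-2,1] → [0,3] (was ⊥); enqueue []
  #9 pop 3: in=[-3,3] → [-5,5] (was ⊥); enqueue [2,4]
  #10 pop 2: in=[-5,5] → [-3,6] (was [0,3]); enqueue [3]
  #11 pop 4: in=[-5,5] → [-6,6] (was [-2,1]); enqueue [2,6]
  #12 pop 3: in=[-3,6] → [-5,6] (was [-5,5]); enqueue [4]
  #13 pop 2: in=[-6,6] → [-4,6] (was [-3,6]); enqueue [3]
  #14 pop 6: in=[-6,6] → [-6,6] (was [-3,2]); enqueue []
  #15 pop 4: in=[-5,6] → [-6,6] (no change)
  #16 pop 3: in=[-6,6] → [-6,6] (was [-5,6]); enqueue [2,4]
  #17 pop 2: in=[-6,6] → [-4,6] (no change)
  #18 pop 4: in=[-6,6] → [-6,6] (no change)

Fixpoint:
  val[0] = [4,5]
  val[1] = [-1,0]
  val[2] = [-4,6]
  val[3] = [-6,6]
  val[4] = [-6,6]
  val[5] = [-4,5]
  val[6] = [-6,6]

[-6,6]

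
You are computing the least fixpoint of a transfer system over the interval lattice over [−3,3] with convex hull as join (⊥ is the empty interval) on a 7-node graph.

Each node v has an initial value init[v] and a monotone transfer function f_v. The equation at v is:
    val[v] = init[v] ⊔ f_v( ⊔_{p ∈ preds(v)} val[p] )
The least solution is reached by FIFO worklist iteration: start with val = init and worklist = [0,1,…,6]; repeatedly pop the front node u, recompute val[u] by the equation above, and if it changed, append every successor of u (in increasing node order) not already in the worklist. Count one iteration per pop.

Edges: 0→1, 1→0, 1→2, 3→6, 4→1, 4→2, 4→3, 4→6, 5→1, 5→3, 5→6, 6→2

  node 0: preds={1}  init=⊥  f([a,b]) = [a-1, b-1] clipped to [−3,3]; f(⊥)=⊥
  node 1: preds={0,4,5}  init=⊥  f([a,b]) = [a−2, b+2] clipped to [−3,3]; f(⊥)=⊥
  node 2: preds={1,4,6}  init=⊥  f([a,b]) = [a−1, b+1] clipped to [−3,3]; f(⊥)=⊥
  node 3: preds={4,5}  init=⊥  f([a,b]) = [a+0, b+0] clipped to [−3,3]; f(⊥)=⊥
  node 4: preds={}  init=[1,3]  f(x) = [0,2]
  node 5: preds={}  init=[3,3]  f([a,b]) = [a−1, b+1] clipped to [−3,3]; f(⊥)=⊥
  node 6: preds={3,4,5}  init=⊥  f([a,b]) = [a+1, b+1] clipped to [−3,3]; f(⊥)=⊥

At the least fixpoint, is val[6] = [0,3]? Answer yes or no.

no

Worklist (14 pops):
  #1 pop 0: in=⊥ → ⊥ (no change)
  #2 pop 1: in=[1,3] → [-1,3] (was ⊥); enqueue [0]
  #3 pop 2: in=[-1,3] → [-2,3] (was ⊥); enqueue []
  #4 pop 3: in=[1,3] → [1,3] (was ⊥); enqueue []
  #5 pop 4: in=⊥ → [0,3] (was [1,3]); enqueue [1,2,3]
  #6 pop 5: in=⊥ → [3,3] (no change)
  #7 pop 6: in=[0,3] → [1,3] (was ⊥); enqueue []
  #8 pop 0: in=[-1,3] → [-2,2] (was ⊥); enqueue []
  #9 pop 1: in=[-2,3] → [-3,3] (was [-1,3]); enqueue [0]
  #10 pop 2: in=[-3,3] → [-3,3] (was [-2,3]); enqueue []
  #11 pop 3: in=[0,3] → [0,3] (was [1,3]); enqueue [6]
  #12 pop 0: in=[-3,3] → [-3,2] (was [-2,2]); enqueue [1]
  #13 pop 6: in=[0,3] → [1,3] (no change)
  #14 pop 1: in=[-3,3] → [-3,3] (no change)

Fixpoint:
  val[0] = [-3,2]
  val[1] = [-3,3]
  val[2] = [-3,3]
  val[3] = [0,3]
  val[4] = [0,3]
  val[5] = [3,3]
  val[6] = [1,3]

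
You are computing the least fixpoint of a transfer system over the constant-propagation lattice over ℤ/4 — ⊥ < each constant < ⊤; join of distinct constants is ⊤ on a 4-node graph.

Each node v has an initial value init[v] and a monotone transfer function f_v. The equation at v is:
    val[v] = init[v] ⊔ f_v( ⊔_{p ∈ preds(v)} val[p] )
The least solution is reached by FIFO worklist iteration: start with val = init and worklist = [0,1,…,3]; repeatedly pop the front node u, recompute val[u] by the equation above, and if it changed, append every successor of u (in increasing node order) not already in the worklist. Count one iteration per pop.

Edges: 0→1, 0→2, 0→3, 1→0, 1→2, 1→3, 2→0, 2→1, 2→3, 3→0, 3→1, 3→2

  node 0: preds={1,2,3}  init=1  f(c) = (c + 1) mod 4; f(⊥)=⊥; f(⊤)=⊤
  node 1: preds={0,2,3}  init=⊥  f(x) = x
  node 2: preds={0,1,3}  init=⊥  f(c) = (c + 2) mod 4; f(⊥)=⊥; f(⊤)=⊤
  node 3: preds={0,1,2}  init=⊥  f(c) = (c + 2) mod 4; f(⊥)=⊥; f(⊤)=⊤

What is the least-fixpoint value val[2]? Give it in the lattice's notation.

Trace (10 dequeues):
  [1] u=0 | in ⊥ | out 1 | ==
  [2] u=1 | in 1 | out 1 | prev ⊥ | push {0}
  [3] u=2 | in 1 | out 3 | prev ⊥ | push {1}
  [4] u=3 | in ⊤ | out ⊤ | prev ⊥ | push {2}
  [5] u=0 | in ⊤ | out ⊤ | prev 1 | push {3}
  [6] u=1 | in ⊤ | out ⊤ | prev 1 | push {0}
  [7] u=2 | in ⊤ | out ⊤ | prev 3 | push {1}
  [8] u=3 | in ⊤ | out ⊤ | ==
  [9] u=0 | in ⊤ | out ⊤ | ==
  [10] u=1 | in ⊤ | out ⊤ | ==

Converged values:
  [0] ⊤
  [1] ⊤
  [2] ⊤
  [3] ⊤

⊤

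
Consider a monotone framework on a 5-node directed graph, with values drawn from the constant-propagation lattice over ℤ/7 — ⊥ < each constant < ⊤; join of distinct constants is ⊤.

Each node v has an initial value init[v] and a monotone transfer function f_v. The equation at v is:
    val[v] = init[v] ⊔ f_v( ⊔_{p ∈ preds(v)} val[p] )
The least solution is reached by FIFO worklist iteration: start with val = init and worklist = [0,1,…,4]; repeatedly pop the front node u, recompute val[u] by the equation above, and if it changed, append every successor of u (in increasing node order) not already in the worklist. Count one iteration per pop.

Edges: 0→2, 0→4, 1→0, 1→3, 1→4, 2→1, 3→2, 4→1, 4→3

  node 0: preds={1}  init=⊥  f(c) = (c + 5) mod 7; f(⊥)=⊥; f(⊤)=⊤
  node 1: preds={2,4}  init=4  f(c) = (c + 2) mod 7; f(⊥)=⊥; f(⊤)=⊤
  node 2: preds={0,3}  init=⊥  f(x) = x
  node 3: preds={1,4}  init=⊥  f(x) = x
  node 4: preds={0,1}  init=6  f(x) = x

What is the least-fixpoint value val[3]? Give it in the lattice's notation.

⊤

Iteration log — 11 steps:
  step 1. node 0  ⊔preds=4  new=2  old=⊥  +wl: 
  step 2. node 1  ⊔preds=6  new=⊤  old=4  +wl: 0
  step 3. node 2  ⊔preds=2  new=2  old=⊥  +wl: 1
  step 4. node 3  ⊔preds=⊤  new=⊤  old=⊥  +wl: 2
  step 5. node 4  ⊔preds=⊤  new=⊤  old=6  +wl: 3
  step 6. node 0  ⊔preds=⊤  new=⊤  old=2  +wl: 4
  step 7. node 1  ⊔preds=⊤  new=⊤  stable
  step 8. node 2  ⊔preds=⊤  new=⊤  old=2  +wl: 1
  step 9. node 3  ⊔preds=⊤  new=⊤  stable
  step 10. node 4  ⊔preds=⊤  new=⊤  stable
  step 11. node 1  ⊔preds=⊤  new=⊤  stable

Least fixpoint reached:
  node 0: ⊤
  node 1: ⊤
  node 2: ⊤
  node 3: ⊤
  node 4: ⊤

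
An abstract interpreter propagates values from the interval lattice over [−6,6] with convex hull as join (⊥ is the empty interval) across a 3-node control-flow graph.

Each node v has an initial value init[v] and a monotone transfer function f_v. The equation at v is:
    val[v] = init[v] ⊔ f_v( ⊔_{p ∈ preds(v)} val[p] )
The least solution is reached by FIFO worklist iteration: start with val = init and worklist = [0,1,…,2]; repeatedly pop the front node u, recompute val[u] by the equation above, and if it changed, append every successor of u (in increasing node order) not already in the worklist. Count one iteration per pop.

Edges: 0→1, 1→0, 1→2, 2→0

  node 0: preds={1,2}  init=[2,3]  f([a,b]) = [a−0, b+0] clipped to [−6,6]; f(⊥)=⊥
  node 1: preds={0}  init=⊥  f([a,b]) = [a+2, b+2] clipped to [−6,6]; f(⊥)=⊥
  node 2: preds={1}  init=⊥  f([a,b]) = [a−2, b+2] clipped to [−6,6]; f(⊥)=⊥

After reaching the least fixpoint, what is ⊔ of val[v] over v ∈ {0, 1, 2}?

Trace (7 dequeues):
  [1] u=0 | in ⊥ | out [2,3] | ==
  [2] u=1 | in [2,3] | out [4,5] | prev ⊥ | push {0}
  [3] u=2 | in [4,5] | out [2,6] | prev ⊥ | push {}
  [4] u=0 | in [2,6] | out [2,6] | prev [2,3] | push {1}
  [5] u=1 | in [2,6] | out [4,6] | prev [4,5] | push {0,2}
  [6] u=0 | in [2,6] | out [2,6] | ==
  [7] u=2 | in [4,6] | out [2,6] | ==

Converged values:
  [0] [2,6]
  [1] [4,6]
  [2] [2,6]

[2,6]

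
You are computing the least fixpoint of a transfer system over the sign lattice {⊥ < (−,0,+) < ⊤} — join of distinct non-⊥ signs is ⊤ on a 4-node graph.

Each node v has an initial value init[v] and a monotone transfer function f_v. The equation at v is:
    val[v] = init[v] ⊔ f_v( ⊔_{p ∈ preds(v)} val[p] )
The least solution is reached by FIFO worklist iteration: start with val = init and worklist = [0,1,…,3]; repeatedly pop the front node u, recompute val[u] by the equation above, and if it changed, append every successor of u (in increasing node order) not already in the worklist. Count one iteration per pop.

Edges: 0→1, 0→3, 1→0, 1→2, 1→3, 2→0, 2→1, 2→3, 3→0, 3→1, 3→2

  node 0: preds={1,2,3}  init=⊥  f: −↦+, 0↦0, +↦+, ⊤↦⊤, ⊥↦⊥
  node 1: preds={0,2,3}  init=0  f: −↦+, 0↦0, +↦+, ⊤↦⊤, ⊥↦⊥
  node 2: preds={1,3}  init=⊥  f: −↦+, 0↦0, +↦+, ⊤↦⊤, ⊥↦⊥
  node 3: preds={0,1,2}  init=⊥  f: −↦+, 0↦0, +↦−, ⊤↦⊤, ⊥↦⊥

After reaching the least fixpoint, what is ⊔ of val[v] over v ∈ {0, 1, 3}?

0

Trace (7 dequeues):
  [1] u=0 | in 0 | out 0 | prev ⊥ | push {}
  [2] u=1 | in 0 | out 0 | ==
  [3] u=2 | in 0 | out 0 | prev ⊥ | push {0,1}
  [4] u=3 | in 0 | out 0 | prev ⊥ | push {2}
  [5] u=0 | in 0 | out 0 | ==
  [6] u=1 | in 0 | out 0 | ==
  [7] u=2 | in 0 | out 0 | ==

Converged values:
  [0] 0
  [1] 0
  [2] 0
  [3] 0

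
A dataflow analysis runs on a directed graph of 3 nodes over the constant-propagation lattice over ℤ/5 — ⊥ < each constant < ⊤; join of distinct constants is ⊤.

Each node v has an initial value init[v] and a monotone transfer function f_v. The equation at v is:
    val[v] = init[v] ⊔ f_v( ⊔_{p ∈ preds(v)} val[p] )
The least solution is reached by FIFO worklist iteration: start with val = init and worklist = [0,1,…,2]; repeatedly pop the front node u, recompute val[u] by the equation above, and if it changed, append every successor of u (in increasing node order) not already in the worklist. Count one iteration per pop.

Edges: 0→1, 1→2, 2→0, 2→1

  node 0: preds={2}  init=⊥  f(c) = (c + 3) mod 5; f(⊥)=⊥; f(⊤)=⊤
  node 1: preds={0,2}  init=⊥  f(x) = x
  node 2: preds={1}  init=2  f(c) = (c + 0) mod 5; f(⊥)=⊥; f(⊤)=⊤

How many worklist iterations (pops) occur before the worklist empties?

5

Worklist (5 pops):
  #1 pop 0: in=2 → 0 (was ⊥); enqueue []
  #2 pop 1: in=⊤ → ⊤ (was ⊥); enqueue []
  #3 pop 2: in=⊤ → ⊤ (was 2); enqueue [0,1]
  #4 pop 0: in=⊤ → ⊤ (was 0); enqueue []
  #5 pop 1: in=⊤ → ⊤ (no change)

Fixpoint:
  val[0] = ⊤
  val[1] = ⊤
  val[2] = ⊤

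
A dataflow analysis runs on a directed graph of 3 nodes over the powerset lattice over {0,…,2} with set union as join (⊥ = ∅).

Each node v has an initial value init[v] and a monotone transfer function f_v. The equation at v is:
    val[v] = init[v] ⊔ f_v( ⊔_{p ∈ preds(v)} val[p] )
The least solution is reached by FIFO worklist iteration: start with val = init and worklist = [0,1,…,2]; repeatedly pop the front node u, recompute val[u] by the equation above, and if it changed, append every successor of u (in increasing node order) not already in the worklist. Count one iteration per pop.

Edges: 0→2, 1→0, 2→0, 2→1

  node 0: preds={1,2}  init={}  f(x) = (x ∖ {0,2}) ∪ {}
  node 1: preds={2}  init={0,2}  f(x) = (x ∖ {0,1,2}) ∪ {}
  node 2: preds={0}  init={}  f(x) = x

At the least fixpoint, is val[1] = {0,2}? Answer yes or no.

yes

Trace (3 dequeues):
  [1] u=0 | in {0,2} | out {} | ==
  [2] u=1 | in {} | out {0,2} | ==
  [3] u=2 | in {} | out {} | ==

Converged values:
  [0] {}
  [1] {0,2}
  [2] {}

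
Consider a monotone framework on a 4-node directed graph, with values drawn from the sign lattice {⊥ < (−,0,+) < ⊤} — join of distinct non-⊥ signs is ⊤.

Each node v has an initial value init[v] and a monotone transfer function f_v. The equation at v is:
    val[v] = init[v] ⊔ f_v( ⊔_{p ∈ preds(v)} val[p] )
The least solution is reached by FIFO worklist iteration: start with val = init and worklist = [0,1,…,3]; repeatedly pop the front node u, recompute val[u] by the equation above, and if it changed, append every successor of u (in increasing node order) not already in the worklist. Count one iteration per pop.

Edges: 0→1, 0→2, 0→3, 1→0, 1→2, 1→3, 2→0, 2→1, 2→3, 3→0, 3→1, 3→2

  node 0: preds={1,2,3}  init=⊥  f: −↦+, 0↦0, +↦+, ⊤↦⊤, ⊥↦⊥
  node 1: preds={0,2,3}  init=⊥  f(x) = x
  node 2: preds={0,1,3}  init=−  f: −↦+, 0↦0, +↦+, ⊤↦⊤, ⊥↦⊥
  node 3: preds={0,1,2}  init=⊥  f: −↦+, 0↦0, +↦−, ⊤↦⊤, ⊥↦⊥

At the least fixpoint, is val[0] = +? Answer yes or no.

no

Worklist (8 pops):
  #1 pop 0: in=− → + (was ⊥); enqueue []
  #2 pop 1: in=⊤ → ⊤ (was ⊥); enqueue [0]
  #3 pop 2: in=⊤ → ⊤ (was −); enqueue [1]
  #4 pop 3: in=⊤ → ⊤ (was ⊥); enqueue [2]
  #5 pop 0: in=⊤ → ⊤ (was +); enqueue [3]
  #6 pop 1: in=⊤ → ⊤ (no change)
  #7 pop 2: in=⊤ → ⊤ (no change)
  #8 pop 3: in=⊤ → ⊤ (no change)

Fixpoint:
  val[0] = ⊤
  val[1] = ⊤
  val[2] = ⊤
  val[3] = ⊤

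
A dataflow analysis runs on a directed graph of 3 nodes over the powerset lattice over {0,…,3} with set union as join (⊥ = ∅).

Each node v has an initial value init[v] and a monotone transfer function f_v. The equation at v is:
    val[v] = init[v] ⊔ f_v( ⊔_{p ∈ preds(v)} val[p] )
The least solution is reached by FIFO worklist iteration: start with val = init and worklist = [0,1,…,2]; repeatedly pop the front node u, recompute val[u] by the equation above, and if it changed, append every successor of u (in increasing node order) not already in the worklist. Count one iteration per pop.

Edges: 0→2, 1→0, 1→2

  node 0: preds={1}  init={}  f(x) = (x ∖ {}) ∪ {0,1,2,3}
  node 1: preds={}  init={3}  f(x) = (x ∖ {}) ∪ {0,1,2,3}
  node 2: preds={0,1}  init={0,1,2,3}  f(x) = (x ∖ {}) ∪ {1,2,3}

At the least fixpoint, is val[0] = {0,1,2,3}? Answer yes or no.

Trace (4 dequeues):
  [1] u=0 | in {3} | out {0,1,2,3} | prev {} | push {}
  [2] u=1 | in {} | out {0,1,2,3} | prev {3} | push {0}
  [3] u=2 | in {0,1,2,3} | out {0,1,2,3} | ==
  [4] u=0 | in {0,1,2,3} | out {0,1,2,3} | ==

Converged values:
  [0] {0,1,2,3}
  [1] {0,1,2,3}
  [2] {0,1,2,3}

yes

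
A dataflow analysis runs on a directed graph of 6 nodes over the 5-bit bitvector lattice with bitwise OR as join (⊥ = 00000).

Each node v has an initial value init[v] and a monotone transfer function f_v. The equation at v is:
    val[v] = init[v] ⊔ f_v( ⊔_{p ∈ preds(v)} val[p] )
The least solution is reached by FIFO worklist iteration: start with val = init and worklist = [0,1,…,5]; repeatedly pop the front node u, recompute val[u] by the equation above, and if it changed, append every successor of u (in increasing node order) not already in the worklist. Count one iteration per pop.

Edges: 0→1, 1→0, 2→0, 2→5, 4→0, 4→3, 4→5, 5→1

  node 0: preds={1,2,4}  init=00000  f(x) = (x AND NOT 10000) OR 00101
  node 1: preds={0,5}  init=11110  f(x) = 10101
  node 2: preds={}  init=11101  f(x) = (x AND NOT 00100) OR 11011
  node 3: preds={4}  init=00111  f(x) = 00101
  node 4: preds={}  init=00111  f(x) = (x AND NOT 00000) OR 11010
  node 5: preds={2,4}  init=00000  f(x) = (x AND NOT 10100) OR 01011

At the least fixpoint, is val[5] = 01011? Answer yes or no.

Iteration log — 9 steps:
  step 1. node 0  ⊔preds=11111  new=01111  old=00000  +wl: 
  step 2. node 1  ⊔preds=01111  new=11111  old=11110  +wl: 0
  step 3. node 2  ⊔preds=00000  new=11111  old=11101  +wl: 
  step 4. node 3  ⊔preds=00111  new=00111  stable
  step 5. node 4  ⊔preds=00000  new=11111  old=00111  +wl: 3
  step 6. node 5  ⊔preds=11111  new=01011  old=00000  +wl: 1
  step 7. node 0  ⊔preds=11111  new=01111  stable
  step 8. node 3  ⊔preds=11111  new=00111  stable
  step 9. node 1  ⊔preds=01111  new=11111  stable

Least fixpoint reached:
  node 0: 01111
  node 1: 11111
  node 2: 11111
  node 3: 00111
  node 4: 11111
  node 5: 01011

yes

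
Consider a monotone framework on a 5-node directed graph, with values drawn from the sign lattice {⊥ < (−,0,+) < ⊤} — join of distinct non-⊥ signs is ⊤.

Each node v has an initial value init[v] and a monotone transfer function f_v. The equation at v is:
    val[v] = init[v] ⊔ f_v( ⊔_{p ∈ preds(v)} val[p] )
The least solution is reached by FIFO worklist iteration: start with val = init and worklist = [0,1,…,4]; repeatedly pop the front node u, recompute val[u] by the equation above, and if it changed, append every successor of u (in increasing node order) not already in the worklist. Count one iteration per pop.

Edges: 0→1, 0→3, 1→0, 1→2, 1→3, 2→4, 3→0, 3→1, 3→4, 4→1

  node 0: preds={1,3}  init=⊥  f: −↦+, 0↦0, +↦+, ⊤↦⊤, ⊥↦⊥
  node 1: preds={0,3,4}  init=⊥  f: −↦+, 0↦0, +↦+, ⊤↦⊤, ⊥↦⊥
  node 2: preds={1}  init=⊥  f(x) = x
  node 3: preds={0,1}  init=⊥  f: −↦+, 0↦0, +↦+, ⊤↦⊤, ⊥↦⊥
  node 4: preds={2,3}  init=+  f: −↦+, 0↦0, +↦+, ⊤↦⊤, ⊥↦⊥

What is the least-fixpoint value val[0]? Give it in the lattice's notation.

+

Iteration log — 8 steps:
  step 1. node 0  ⊔preds=⊥  new=⊥  stable
  step 2. node 1  ⊔preds=+  new=+  old=⊥  +wl: 0
  step 3. node 2  ⊔preds=+  new=+  old=⊥  +wl: 
  step 4. node 3  ⊔preds=+  new=+  old=⊥  +wl: 1
  step 5. node 4  ⊔preds=+  new=+  stable
  step 6. node 0  ⊔preds=+  new=+  old=⊥  +wl: 3
  step 7. node 1  ⊔preds=+  new=+  stable
  step 8. node 3  ⊔preds=+  new=+  stable

Least fixpoint reached:
  node 0: +
  node 1: +
  node 2: +
  node 3: +
  node 4: +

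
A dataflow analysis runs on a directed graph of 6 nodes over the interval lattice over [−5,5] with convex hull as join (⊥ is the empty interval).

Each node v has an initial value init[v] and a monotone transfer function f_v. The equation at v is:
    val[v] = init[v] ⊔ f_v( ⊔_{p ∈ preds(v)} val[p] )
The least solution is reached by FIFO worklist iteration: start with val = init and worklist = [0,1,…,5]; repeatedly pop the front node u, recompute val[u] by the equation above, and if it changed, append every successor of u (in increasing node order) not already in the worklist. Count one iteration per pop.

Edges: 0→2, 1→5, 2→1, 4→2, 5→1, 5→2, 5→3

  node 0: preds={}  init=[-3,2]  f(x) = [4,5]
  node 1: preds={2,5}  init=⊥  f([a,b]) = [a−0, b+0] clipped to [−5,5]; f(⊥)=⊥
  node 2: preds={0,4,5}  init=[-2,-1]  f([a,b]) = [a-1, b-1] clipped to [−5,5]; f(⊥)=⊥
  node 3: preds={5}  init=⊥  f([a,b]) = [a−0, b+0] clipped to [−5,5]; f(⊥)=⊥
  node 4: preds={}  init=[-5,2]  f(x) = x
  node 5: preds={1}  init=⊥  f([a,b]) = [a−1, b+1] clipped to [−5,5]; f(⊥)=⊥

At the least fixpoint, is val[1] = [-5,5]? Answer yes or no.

Worklist (14 pops):
  #1 pop 0: in=⊥ → [-3,5] (was [-3,2]); enqueue []
  #2 pop 1: in=[-2,-1] → [-2,-1] (was ⊥); enqueue []
  #3 pop 2: in=[-5,5] → [-5,4] (was [-2,-1]); enqueue [1]
  #4 pop 3: in=⊥ → ⊥ (no change)
  #5 pop 4: in=⊥ → [-5,2] (no change)
  #6 pop 5: in=[-2,-1] → [-3,0] (was ⊥); enqueue [2,3]
  #7 pop 1: in=[-5,4] → [-5,4] (was [-2,-1]); enqueue [5]
  #8 pop 2: in=[-5,5] → [-5,4] (no change)
  #9 pop 3: in=[-3,0] → [-3,0] (was ⊥); enqueue []
  #10 pop 5: in=[-5,4] → [-5,5] (was [-3,0]); enqueue [1,2,3]
  #11 pop 1: in=[-5,5] → [-5,5] (was [-5,4]); enqueue [5]
  #12 pop 2: in=[-5,5] → [-5,4] (no change)
  #13 pop 3: in=[-5,5] → [-5,5] (was [-3,0]); enqueue []
  #14 pop 5: in=[-5,5] → [-5,5] (no change)

Fixpoint:
  val[0] = [-3,5]
  val[1] = [-5,5]
  val[2] = [-5,4]
  val[3] = [-5,5]
  val[4] = [-5,2]
  val[5] = [-5,5]

yes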